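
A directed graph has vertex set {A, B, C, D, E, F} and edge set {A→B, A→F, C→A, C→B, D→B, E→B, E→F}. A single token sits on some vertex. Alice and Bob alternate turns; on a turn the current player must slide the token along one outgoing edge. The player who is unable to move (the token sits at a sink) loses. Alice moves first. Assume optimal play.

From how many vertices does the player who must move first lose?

Compute win/loss labels from the base case upward. A position with no move is L. Any other position is W if it can reach an L in one move, else L.
Every edge goes from a vertex to one that appears earlier in the order F, B, A, C, E, D, so processing vertices in that order labels each vertex after all of its successors.
F: no outgoing edge → L
B: no outgoing edge → L
A: reaches L-position B → W
C: reaches L-position B → W
E: reaches L-position B → W
D: reaches L-position B → W
The L vertices are B, F; that is 2 in all.

2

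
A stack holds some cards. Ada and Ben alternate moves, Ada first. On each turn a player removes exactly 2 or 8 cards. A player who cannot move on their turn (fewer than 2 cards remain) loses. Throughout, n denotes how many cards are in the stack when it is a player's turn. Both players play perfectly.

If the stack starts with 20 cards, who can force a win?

Build the W/L table. Terminal = L. A non-terminal position is W if it has a move to some L; otherwise it is L.
n=0: no move → L
n=1: no move → L
n=2: can move to 0, which is L ⇒ W
n=3: can move to 1, which is L ⇒ W
n=4: the only move is to 2(W), a W ⇒ L
n=5: the only move is to 3(W), a W ⇒ L
n=6: can move to 4, which is L ⇒ W
n=7: can move to 5, which is L ⇒ W
n=8: can move to 0, which is L ⇒ W
n=9: can move to 1, which is L ⇒ W
n=10: moves to 8(W), 2(W); every one is W ⇒ L
n=11: moves to 9(W), 3(W); every one is W ⇒ L
n=12: can move to 10, which is L ⇒ W
n=13: can move to 11, which is L ⇒ W
n=14: moves to 12(W), 6(W); every one is W ⇒ L
n=15: moves to 13(W), 7(W); every one is W ⇒ L
n=16: can move to 14, which is L ⇒ W
n=17: can move to 15, which is L ⇒ W
n=18: can move to 10, which is L ⇒ W
n=19: can move to 11, which is L ⇒ W
n=20: moves to 18(W), 12(W); every one is W ⇒ L
The starting position 20 is L: whatever Ada does, the opponent receives a W position.

Ben wins.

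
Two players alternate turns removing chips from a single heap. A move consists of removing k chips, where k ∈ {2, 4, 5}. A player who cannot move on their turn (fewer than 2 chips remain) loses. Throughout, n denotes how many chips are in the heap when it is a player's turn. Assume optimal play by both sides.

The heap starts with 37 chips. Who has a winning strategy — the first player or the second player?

The first player wins.

Build the W/L table. Terminal = L. A non-terminal position is W if it has a move to some L; otherwise it is L.
n=0: no move → L
n=1: no move → L
n=2: →0(L), so W
n=3: →1(L), so W
n=4: →0(L), so W
n=5: →1(L), so W
n=6: →1(L), so W
n=7: →5(W), 3(W), 2(W) — all W, so L
n=8: →6(W), 4(W), 3(W) — all W, so L
n=9: →7(L), so W
n=10: →8(L), so W
n=11: →7(L), so W
n=12: →8(L), so W
n=13: →8(L), so W
n=14: →12(W), 10(W), 9(W) — all W, so L
n=15: →13(W), 11(W), 10(W) — all W, so L
n=16: →14(L), so W
n=17: →15(L), so W
n=18: →14(L), so W
n=19: →15(L), so W
n=20: →15(L), so W
n=21: →19(W), 17(W), 16(W) — all W, so L
n=22: →20(W), 18(W), 17(W) — all W, so L
n=23: →21(L), so W
n=24: →22(L), so W
n=25: →21(L), so W
n=26: →22(L), so W
n=27: →22(L), so W
n=28: →26(W), 24(W), 23(W) — all W, so L
n=29: →27(W), 25(W), 24(W) — all W, so L
n=30: →28(L), so W
n=31: →29(L), so W
n=32: →28(L), so W
n=33: →29(L), so W
n=34: →29(L), so W
n=35: →33(W), 31(W), 30(W) — all W, so L
n=36: →34(W), 32(W), 31(W) — all W, so L
n=37: →35(L), so W
The starting position 37 is W: the player to move should remove 2, leaving 35, handing over an L position.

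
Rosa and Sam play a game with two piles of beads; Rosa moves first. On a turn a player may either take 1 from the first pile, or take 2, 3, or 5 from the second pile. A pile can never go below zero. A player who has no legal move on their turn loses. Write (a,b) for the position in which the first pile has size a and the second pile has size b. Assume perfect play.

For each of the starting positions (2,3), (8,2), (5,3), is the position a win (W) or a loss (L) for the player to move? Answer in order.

(2,3): W, (8,2): W, (5,3): L

Compute win/loss labels from the base case upward. A position with no move is L. Any other position is W if it can reach an L in one move, else L.
No move ever increases a pile, so every position that can arise here has a ≤ 8 and b ≤ 3; it is enough to label the cells with 0 ≤ a ≤ 8 and 0 ≤ b ≤ 3.
Every move lowers a or b (never raises either), so fill the grid row by row in increasing a, and left to right within a row: each cell's successors are then already labelled.
      b=0  b=1  b=2  b=3
a=0:    L    L    W    W
a=1:    W    W    L    L
a=2:    L    L    W    W
a=3:    W    W    L    L
a=4:    L    L    W    W
a=5:    W    W    L    L
a=6:    L    L    W    W
a=7:    W    W    L    L
a=8:    L    L    W    W
Cells with no legal move (terminal, hence L): (0,0), (0,1).
The remaining L cells, each justified by listing all of its moves:
(1,2): only reaches (0,2)(W), (1,0)(W), all W → L
(1,3): only reaches (0,3)(W), (1,1)(W), (1,0)(W), all W → L
(2,0): only reaches (1,0)(W), which is W → L
(2,1): only reaches (1,1)(W), which is W → L
(3,2): only reaches (2,2)(W), (3,0)(W), all W → L
(3,3): only reaches (2,3)(W), (3,1)(W), (3,0)(W), all W → L
(4,0): only reaches (3,0)(W), which is W → L
(4,1): only reaches (3,1)(W), which is W → L
(5,2): only reaches (4,2)(W), (5,0)(W), all W → L
(5,3): only reaches (4,3)(W), (5,1)(W), (5,0)(W), all W → L
(6,0): only reaches (5,0)(W), which is W → L
(6,1): only reaches (5,1)(W), which is W → L
(7,2): only reaches (6,2)(W), (7,0)(W), all W → L
(7,3): only reaches (6,3)(W), (7,1)(W), (7,0)(W), all W → L
(8,0): only reaches (7,0)(W), which is W → L
(8,1): only reaches (7,1)(W), which is W → L
Every other cell has at least one move into one of the L cells above, so it is W.
(2,3): the move to (1,3) reaches an L cell, so W
(8,2): the move to (7,2) reaches an L cell, so W
(5,3): one of the L cells justified above, so L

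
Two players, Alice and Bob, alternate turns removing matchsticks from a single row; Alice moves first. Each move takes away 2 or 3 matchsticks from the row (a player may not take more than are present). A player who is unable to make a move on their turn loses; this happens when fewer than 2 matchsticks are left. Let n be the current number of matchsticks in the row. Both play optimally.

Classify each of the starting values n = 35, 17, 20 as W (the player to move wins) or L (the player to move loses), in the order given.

35: L, 17: W, 20: L

Classify positions by backward induction: terminal positions (no move available) are L. From any other position, the mover wins iff some move reaches an L.
n=0: no move → L
n=1: no move → L
n=2: can move to 0, which is L ⇒ W
n=3: can move to 1, which is L ⇒ W
n=4: can move to 1, which is L ⇒ W
n=5: moves to 3(W), 2(W); every one is W ⇒ L
n=6: moves to 4(W), 3(W); every one is W ⇒ L
n=7: can move to 5, which is L ⇒ W
n=8: can move to 6, which is L ⇒ W
n=9: can move to 6, which is L ⇒ W
n=10: moves to 8(W), 7(W); every one is W ⇒ L
n=11: moves to 9(W), 8(W); every one is W ⇒ L
n=12: can move to 10, which is L ⇒ W
n=13: can move to 11, which is L ⇒ W
n=14: can move to 11, which is L ⇒ W
n=15: moves to 13(W), 12(W); every one is W ⇒ L
n=16: moves to 14(W), 13(W); every one is W ⇒ L
n=17: can move to 15, which is L ⇒ W
n=18: can move to 16, which is L ⇒ W
n=19: can move to 16, which is L ⇒ W
n=20: moves to 18(W), 17(W); every one is W ⇒ L
n=21: moves to 19(W), 18(W); every one is W ⇒ L
n=22: can move to 20, which is L ⇒ W
n=23: can move to 21, which is L ⇒ W
n=24: can move to 21, which is L ⇒ W
n=25: moves to 23(W), 22(W); every one is W ⇒ L
n=26: moves to 24(W), 23(W); every one is W ⇒ L
n=27: can move to 25, which is L ⇒ W
n=28: can move to 26, which is L ⇒ W
n=29: can move to 26, which is L ⇒ W
n=30: moves to 28(W), 27(W); every one is W ⇒ L
n=31: moves to 29(W), 28(W); every one is W ⇒ L
n=32: can move to 30, which is L ⇒ W
n=33: can move to 31, which is L ⇒ W
n=34: can move to 31, which is L ⇒ W
n=35: moves to 33(W), 32(W); every one is W ⇒ L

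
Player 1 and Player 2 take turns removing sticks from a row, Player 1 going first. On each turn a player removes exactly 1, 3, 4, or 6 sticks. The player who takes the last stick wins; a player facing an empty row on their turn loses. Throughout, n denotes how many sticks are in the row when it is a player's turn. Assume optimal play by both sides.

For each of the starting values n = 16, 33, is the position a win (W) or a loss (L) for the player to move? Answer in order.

16: L, 33: W

Use the standard recursion: the mover loses at a terminal position; elsewhere, the mover wins exactly when some move hands the opponent an L position.
n=0: no move → L
n=1: W (go to 0, an L position)
n=2: L (sole option 1(W) is W)
n=3: W (go to 2, an L position)
n=4: W (go to 0, an L position)
n=5: W (go to 2, an L position)
n=6: W (go to 2, an L position)
n=7: L (options 6(W), 4(W), 3(W), 1(W) are all W)
n=8: W (go to 7, an L position)
n=9: L (options 8(W), 6(W), 5(W), 3(W) are all W)
n=10: W (go to 9, an L position)
n=11: W (go to 7, an L position)
n=12: W (go to 9, an L position)
n=13: W (go to 9, an L position)
n=14: L (options 13(W), 11(W), 10(W), 8(W) are all W)
n=15: W (go to 14, an L position)
n=16: L (options 15(W), 13(W), 12(W), 10(W) are all W)
n=17: W (go to 16, an L position)
n=18: W (go to 14, an L position)
n=19: W (go to 16, an L position)
n=20: W (go to 16, an L position)
n=21: L (options 20(W), 18(W), 17(W), 15(W) are all W)
n=22: W (go to 21, an L position)
n=23: L (options 22(W), 20(W), 19(W), 17(W) are all W)
n=24: W (go to 23, an L position)
n=25: W (go to 21, an L position)
n=26: W (go to 23, an L position)
n=27: W (go to 23, an L position)
n=28: L (options 27(W), 25(W), 24(W), 22(W) are all W)
n=29: W (go to 28, an L position)
n=30: L (options 29(W), 27(W), 26(W), 24(W) are all W)
n=31: W (go to 30, an L position)
n=32: W (go to 28, an L position)
n=33: W (go to 30, an L position)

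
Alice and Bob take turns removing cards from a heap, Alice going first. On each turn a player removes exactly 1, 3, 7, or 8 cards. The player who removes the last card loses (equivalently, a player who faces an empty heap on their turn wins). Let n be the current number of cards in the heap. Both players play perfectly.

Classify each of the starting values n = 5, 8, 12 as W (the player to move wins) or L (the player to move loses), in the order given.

5: L, 8: W, 12: W

Use the standard recursion: the mover wins at a terminal position; elsewhere, the mover wins exactly when some move hands the opponent an L position.
n=0: no move; the opponent has just taken the last card and therefore loses → W
n=1: only reaches 0(W), which is W → L
n=2: reaches L-position 1 → W
n=3: only reaches 2(W), 0(W), all W → L
n=4: reaches L-position 3 → W
n=5: only reaches 4(W), 2(W), all W → L
n=6: reaches L-position 5 → W
n=7: only reaches 6(W), 4(W), 0(W), all W → L
n=8: reaches L-position 7 → W
n=9: reaches L-position 1 → W
n=10: reaches L-position 7 → W
n=11: reaches L-position 3 → W
n=12: reaches L-position 5 → W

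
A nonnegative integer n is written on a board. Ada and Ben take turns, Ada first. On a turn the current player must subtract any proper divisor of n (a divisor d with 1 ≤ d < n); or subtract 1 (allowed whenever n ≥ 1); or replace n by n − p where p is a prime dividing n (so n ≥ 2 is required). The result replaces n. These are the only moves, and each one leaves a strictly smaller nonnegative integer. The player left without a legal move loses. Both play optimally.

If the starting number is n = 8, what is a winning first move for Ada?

Move to 4.

Label each position W (a win for the player to move) or L (a loss). A position with no legal move is L; any other position is W exactly when some move reaches an L, and L when every move reaches a W.
n=0: no move → L
n=1: W (go to 0, an L position)
n=2: W (go to 0, an L position)
n=3: W (go to 0, an L position)
n=4: L (options 2(W), 3(W) are all W)
n=5: W (go to 0, an L position)
n=6: W (go to 4, an L position)
n=7: W (go to 0, an L position)
n=8: W (go to 4, an L position)
From 8, the L positions reachable in one move are: 4.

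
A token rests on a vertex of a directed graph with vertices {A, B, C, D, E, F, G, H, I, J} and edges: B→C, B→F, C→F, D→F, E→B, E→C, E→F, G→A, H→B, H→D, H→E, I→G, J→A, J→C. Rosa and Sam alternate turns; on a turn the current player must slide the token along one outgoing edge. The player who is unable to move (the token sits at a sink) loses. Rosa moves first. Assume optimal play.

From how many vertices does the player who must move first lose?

4

Positions with no move are L. A position that does have a move is losing for the player to move precisely when every available move leads to a winning position for the opponent. Fill in the labels:
Every edge goes from a vertex to one that appears earlier in the order A, F, C, G, J, B, E, I, D, H, so processing vertices in that order labels each vertex after all of its successors.
A: no outgoing edge → L
F: no outgoing edge → L
C: W (go to F, an L position)
G: W (go to A, an L position)
J: W (go to A, an L position)
B: W (go to F, an L position)
E: W (go to F, an L position)
I: L (sole option G(W) is W)
D: W (go to F, an L position)
H: L (options D(W), E(W), B(W) are all W)
The L vertices are A, F, H, I; that is 4 in all.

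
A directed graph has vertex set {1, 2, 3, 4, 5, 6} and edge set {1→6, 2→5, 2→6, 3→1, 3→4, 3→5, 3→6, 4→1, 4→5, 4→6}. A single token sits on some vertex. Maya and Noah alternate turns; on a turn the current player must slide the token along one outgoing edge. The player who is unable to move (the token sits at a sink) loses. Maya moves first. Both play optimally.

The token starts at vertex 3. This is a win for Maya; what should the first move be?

Move to 5.

Use the standard recursion: the mover loses at a terminal position; elsewhere, the mover wins exactly when some move hands the opponent an L position.
Every edge goes from a vertex to one that appears earlier in the order 6, 5, 1, 2, 4, 3, so processing vertices in that order labels each vertex after all of its successors.
6: no outgoing edge → L
5: no outgoing edge → L
1: reaches L-position 6 → W
2: reaches L-position 5 → W
4: reaches L-position 5 → W
3: reaches L-position 5 → W
From 3, the L positions reachable in one move are: 5, 6. Any move reaching one of these is winning.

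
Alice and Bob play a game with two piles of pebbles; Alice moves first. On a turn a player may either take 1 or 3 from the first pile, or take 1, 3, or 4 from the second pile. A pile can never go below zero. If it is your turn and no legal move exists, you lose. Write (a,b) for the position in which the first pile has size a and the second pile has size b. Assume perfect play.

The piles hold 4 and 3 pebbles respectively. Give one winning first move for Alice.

Move to (3,3).

Build the W/L table. Terminal = L. A non-terminal position is W if it has a move to some L; otherwise it is L.
No move ever increases a pile, so every position that can arise here has a ≤ 4 and b ≤ 3; it is enough to label the cells with 0 ≤ a ≤ 4 and 0 ≤ b ≤ 3.
Every move lowers a or b (never raises either), so fill the grid row by row in increasing a, and left to right within a row: each cell's successors are then already labelled.
      b=0  b=1  b=2  b=3
a=0:    L    W    L    W
a=1:    W    L    W    L
a=2:    L    W    L    W
a=3:    W    L    W    L
a=4:    L    W    L    W
Cells with no legal move (terminal, hence L): (0,0).
The remaining L cells, each justified by listing all of its moves:
(0,2): L (sole option (0,1)(W) is W)
(1,1): L (options (0,1)(W), (1,0)(W) are all W)
(1,3): L (options (0,3)(W), (1,2)(W), (1,0)(W) are all W)
(2,0): L (sole option (1,0)(W) is W)
(2,2): L (options (1,2)(W), (2,1)(W) are all W)
(3,1): L (options (2,1)(W), (0,1)(W), (3,0)(W) are all W)
(3,3): L (options (2,3)(W), (0,3)(W), (3,2)(W), (3,0)(W) are all W)
(4,0): L (options (3,0)(W), (1,0)(W) are all W)
(4,2): L (options (3,2)(W), (1,2)(W), (4,1)(W) are all W)
Every other cell has at least one move into one of the L cells above, so it is W.
From (4,3), the L positions reachable in one move are: (3,3), (1,3), (4,2), (4,0). Any move reaching one of these is winning.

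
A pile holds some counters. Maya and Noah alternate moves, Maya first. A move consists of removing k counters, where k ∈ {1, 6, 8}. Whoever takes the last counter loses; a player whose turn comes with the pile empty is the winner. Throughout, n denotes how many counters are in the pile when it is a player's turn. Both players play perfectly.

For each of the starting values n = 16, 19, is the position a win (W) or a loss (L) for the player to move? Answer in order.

Use the standard recursion: the mover wins at a terminal position; elsewhere, the mover wins exactly when some move hands the opponent an L position.
n=0: no move; the opponent has just taken the last counter and therefore loses → W
n=1: L (sole option 0(W) is W)
n=2: W (go to 1, an L position)
n=3: L (sole option 2(W) is W)
n=4: W (go to 3, an L position)
n=5: L (sole option 4(W) is W)
n=6: W (go to 5, an L position)
n=7: W (go to 1, an L position)
n=8: L (options 7(W), 2(W), 0(W) are all W)
n=9: W (go to 8, an L position)
n=10: L (options 9(W), 4(W), 2(W) are all W)
n=11: W (go to 10, an L position)
n=12: L (options 11(W), 6(W), 4(W) are all W)
n=13: W (go to 12, an L position)
n=14: W (go to 8, an L position)
n=15: L (options 14(W), 9(W), 7(W) are all W)
n=16: W (go to 15, an L position)
n=17: L (options 16(W), 11(W), 9(W) are all W)
n=18: W (go to 17, an L position)
n=19: L (options 18(W), 13(W), 11(W) are all W)

16: W, 19: L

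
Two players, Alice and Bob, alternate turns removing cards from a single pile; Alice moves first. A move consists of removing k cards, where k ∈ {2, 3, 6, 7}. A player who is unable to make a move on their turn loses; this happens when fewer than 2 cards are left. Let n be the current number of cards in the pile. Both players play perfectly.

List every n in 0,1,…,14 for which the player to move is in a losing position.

Classify positions by backward induction: terminal positions (no move available) are L. From any other position, the mover wins iff some move reaches an L.
n=0: no move → L
n=1: no move → L
n=2: can move to 0, which is L ⇒ W
n=3: can move to 1, which is L ⇒ W
n=4: can move to 1, which is L ⇒ W
n=5: moves to 3(W), 2(W); every one is W ⇒ L
n=6: can move to 0, which is L ⇒ W
n=7: can move to 5, which is L ⇒ W
n=8: can move to 5, which is L ⇒ W
n=9: moves to 7(W), 6(W), 3(W), 2(W); every one is W ⇒ L
n=10: moves to 8(W), 7(W), 4(W), 3(W); every one is W ⇒ L
n=11: can move to 9, which is L ⇒ W
n=12: can move to 10, which is L ⇒ W
n=13: can move to 10, which is L ⇒ W
n=14: moves to 12(W), 11(W), 8(W), 7(W); every one is W ⇒ L
The losing starting values of n are exactly the entries labelled L in this table (6 of them).

0, 1, 5, 9, 10, 14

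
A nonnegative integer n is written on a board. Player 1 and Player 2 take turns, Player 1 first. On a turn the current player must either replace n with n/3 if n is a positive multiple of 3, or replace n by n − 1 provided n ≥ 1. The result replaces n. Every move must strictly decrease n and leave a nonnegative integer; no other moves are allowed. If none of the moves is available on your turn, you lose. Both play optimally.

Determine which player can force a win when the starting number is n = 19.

Player 2 wins.

Label each position W (a win for the player to move) or L (a loss). A position with no legal move is L; any other position is W exactly when some move reaches an L, and L when every move reaches a W.
n=0: no move → L
n=1: W (go to 0, an L position)
n=2: L (sole option 1(W) is W)
n=3: W (go to 2, an L position)
n=4: L (sole option 3(W) is W)
n=5: W (go to 4, an L position)
n=6: W (go to 2, an L position)
n=7: L (sole option 6(W) is W)
n=8: W (go to 7, an L position)
n=9: L (options 3(W), 8(W) are all W)
n=10: W (go to 9, an L position)
n=11: L (sole option 10(W) is W)
n=12: W (go to 4, an L position)
n=13: L (sole option 12(W) is W)
n=14: W (go to 13, an L position)
n=15: L (options 5(W), 14(W) are all W)
n=16: W (go to 15, an L position)
n=17: L (sole option 16(W) is W)
n=18: W (go to 17, an L position)
n=19: L (sole option 18(W) is W)
Every move from 19 reaches a W position, so the mover loses.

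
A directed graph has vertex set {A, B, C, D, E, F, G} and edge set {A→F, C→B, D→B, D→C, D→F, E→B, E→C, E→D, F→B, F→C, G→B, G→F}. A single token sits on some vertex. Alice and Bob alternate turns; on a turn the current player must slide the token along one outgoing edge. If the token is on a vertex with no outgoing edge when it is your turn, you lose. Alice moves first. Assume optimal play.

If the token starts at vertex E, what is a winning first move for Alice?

Move to B.

Work bottom-up. With no move the player to move loses. Otherwise the position is W if at least one move leads to an L position for the opponent, and L if every move leads to a W.
Every edge goes from a vertex to one that appears earlier in the order B, C, F, D, E, A, G, so processing vertices in that order labels each vertex after all of its successors.
B: no outgoing edge → L
C: →B(L), so W
F: →B(L), so W
D: →B(L), so W
E: →B(L), so W
A: →F(W) only, which is W, so L
G: →B(L), so W
From E, the L positions reachable in one move are: B.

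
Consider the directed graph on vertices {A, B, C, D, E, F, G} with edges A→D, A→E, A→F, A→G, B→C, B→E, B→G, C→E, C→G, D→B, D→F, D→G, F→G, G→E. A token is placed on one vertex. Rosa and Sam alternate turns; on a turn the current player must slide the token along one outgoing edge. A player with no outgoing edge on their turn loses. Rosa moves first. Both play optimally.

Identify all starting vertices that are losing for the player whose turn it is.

E, F

Build the W/L table. Terminal = L. A non-terminal position is W if it has a move to some L; otherwise it is L.
Every edge goes from a vertex to one that appears earlier in the order E, G, C, B, F, D, A, so processing vertices in that order labels each vertex after all of its successors.
E: no outgoing edge → L
G: →E(L), so W
C: →E(L), so W
B: →E(L), so W
F: →G(W) only, which is W, so L
D: →F(L), so W
A: →F(L), so W
The losing starting vertices are exactly the entries labelled L in this table (2 of them).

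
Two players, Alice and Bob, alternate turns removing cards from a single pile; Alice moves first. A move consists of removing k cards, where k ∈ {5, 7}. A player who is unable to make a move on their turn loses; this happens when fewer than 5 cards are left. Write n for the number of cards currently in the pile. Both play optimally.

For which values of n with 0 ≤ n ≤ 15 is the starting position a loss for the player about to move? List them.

0, 1, 2, 3, 4, 12, 13, 14, 15

Classify positions by backward induction: terminal positions (no move available) are L. From any other position, the mover wins iff some move reaches an L.
n=0: no move → L
n=1: no move → L
n=2: no move → L
n=3: no move → L
n=4: no move → L
n=5: W (go to 0, an L position)
n=6: W (go to 1, an L position)
n=7: W (go to 2, an L position)
n=8: W (go to 3, an L position)
n=9: W (go to 4, an L position)
n=10: W (go to 3, an L position)
n=11: W (go to 4, an L position)
n=12: L (options 7(W), 5(W) are all W)
n=13: L (options 8(W), 6(W) are all W)
n=14: L (options 9(W), 7(W) are all W)
n=15: L (options 10(W), 8(W) are all W)
Reading off the rows marked L gives the requested list; there are 9 such values of n.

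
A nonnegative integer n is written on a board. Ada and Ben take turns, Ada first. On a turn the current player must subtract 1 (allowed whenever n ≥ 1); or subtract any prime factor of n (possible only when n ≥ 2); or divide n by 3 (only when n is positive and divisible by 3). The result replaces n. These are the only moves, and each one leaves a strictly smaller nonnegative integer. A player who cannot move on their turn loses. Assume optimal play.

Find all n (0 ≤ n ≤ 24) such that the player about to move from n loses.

0, 4, 8, 14, 18, 22

Compute win/loss labels from the base case upward. A position with no move is L. Any other position is W if it can reach an L in one move, else L.
n=0: no move → L
n=1: reaches L-position 0 → W
n=2: reaches L-position 0 → W
n=3: reaches L-position 0 → W
n=4: only reaches 2(W), 3(W), all W → L
n=5: reaches L-position 0 → W
n=6: reaches L-position 4 → W
n=7: reaches L-position 0 → W
n=8: only reaches 6(W), 7(W), all W → L
n=9: reaches L-position 8 → W
n=10: reaches L-position 8 → W
n=11: reaches L-position 0 → W
n=12: reaches L-position 4 → W
n=13: reaches L-position 0 → W
n=14: only reaches 7(W), 12(W), 13(W), all W → L
n=15: reaches L-position 14 → W
n=16: reaches L-position 14 → W
n=17: reaches L-position 0 → W
n=18: only reaches 6(W), 15(W), 16(W), 17(W), all W → L
n=19: reaches L-position 0 → W
n=20: reaches L-position 18 → W
n=21: reaches L-position 14 → W
n=22: only reaches 11(W), 20(W), 21(W), all W → L
n=23: reaches L-position 0 → W
n=24: reaches L-position 8 → W
Reading off the rows marked L gives the requested list; there are 6 such values of n.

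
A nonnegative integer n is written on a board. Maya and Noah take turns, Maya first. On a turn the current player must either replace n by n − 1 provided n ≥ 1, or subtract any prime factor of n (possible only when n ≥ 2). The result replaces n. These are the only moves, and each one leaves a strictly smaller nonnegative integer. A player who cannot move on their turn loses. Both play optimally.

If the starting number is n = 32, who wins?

Classify positions by backward induction: terminal positions (no move available) are L. From any other position, the mover wins iff some move reaches an L.
n=0: no move → L
n=1: can move to 0, which is L ⇒ W
n=2: can move to 0, which is L ⇒ W
n=3: can move to 0, which is L ⇒ W
n=4: moves to 2(W), 3(W); every one is W ⇒ L
n=5: can move to 0, which is L ⇒ W
n=6: can move to 4, which is L ⇒ W
n=7: can move to 0, which is L ⇒ W
n=8: moves to 6(W), 7(W); every one is W ⇒ L
n=9: can move to 8, which is L ⇒ W
n=10: can move to 8, which is L ⇒ W
n=11: can move to 0, which is L ⇒ W
n=12: moves to 9(W), 10(W), 11(W); every one is W ⇒ L
n=13: can move to 0, which is L ⇒ W
n=14: can move to 12, which is L ⇒ W
n=15: can move to 12, which is L ⇒ W
n=16: moves to 14(W), 15(W); every one is W ⇒ L
n=17: can move to 0, which is L ⇒ W
n=18: can move to 16, which is L ⇒ W
n=19: can move to 0, which is L ⇒ W
n=20: moves to 15(W), 18(W), 19(W); every one is W ⇒ L
n=21: can move to 20, which is L ⇒ W
n=22: can move to 20, which is L ⇒ W
n=23: can move to 0, which is L ⇒ W
n=24: moves to 21(W), 22(W), 23(W); every one is W ⇒ L
n=25: can move to 20, which is L ⇒ W
n=26: can move to 24, which is L ⇒ W
n=27: can move to 24, which is L ⇒ W
n=28: moves to 21(W), 26(W), 27(W); every one is W ⇒ L
n=29: can move to 0, which is L ⇒ W
n=30: can move to 28, which is L ⇒ W
n=31: can move to 0, which is L ⇒ W
n=32: moves to 30(W), 31(W); every one is W ⇒ L
The starting position 32 is L: whatever Maya does, the opponent receives a W position.

Noah wins.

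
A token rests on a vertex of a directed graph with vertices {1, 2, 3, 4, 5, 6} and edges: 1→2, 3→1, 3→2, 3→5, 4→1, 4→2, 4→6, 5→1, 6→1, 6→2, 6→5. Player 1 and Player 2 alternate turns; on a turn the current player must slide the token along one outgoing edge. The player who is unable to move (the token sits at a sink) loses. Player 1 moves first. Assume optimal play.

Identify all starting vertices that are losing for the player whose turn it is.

Positions with no move are L. A position that does have a move is losing for the player to move precisely when every available move leads to a winning position for the opponent. Fill in the labels:
Every edge goes from a vertex to one that appears earlier in the order 2, 1, 5, 6, 4, 3, so processing vertices in that order labels each vertex after all of its successors.
2: no outgoing edge → L
1: W (go to 2, an L position)
5: L (sole option 1(W) is W)
6: W (go to 5, an L position)
4: W (go to 2, an L position)
3: W (go to 5, an L position)
The losing starting vertices are exactly the entries labelled L in this table (2 of them).

2, 5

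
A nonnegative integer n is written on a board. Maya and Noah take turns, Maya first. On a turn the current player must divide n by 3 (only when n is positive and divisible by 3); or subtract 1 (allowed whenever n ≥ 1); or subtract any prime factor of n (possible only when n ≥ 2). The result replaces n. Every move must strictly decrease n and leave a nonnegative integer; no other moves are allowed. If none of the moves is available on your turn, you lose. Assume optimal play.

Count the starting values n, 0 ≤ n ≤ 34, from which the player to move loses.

Label each position W (a win for the player to move) or L (a loss). A position with no legal move is L; any other position is W exactly when some move reaches an L, and L when every move reaches a W.
n=0: no move → L
n=1: reaches L-position 0 → W
n=2: reaches L-position 0 → W
n=3: reaches L-position 0 → W
n=4: only reaches 2(W), 3(W), all W → L
n=5: reaches L-position 0 → W
n=6: reaches L-position 4 → W
n=7: reaches L-position 0 → W
n=8: only reaches 6(W), 7(W), all W → L
n=9: reaches L-position 8 → W
n=10: reaches L-position 8 → W
n=11: reaches L-position 0 → W
n=12: reaches L-position 4 → W
n=13: reaches L-position 0 → W
n=14: only reaches 7(W), 12(W), 13(W), all W → L
n=15: reaches L-position 14 → W
n=16: reaches L-position 14 → W
n=17: reaches L-position 0 → W
n=18: only reaches 6(W), 15(W), 16(W), 17(W), all W → L
n=19: reaches L-position 0 → W
n=20: reaches L-position 18 → W
n=21: reaches L-position 14 → W
n=22: only reaches 11(W), 20(W), 21(W), all W → L
n=23: reaches L-position 0 → W
n=24: reaches L-position 8 → W
n=25: only reaches 20(W), 24(W), all W → L
n=26: reaches L-position 25 → W
n=27: only reaches 9(W), 24(W), 26(W), all W → L
n=28: reaches L-position 27 → W
n=29: reaches L-position 0 → W
n=30: reaches L-position 25 → W
n=31: reaches L-position 0 → W
n=32: only reaches 30(W), 31(W), all W → L
n=33: reaches L-position 22 → W
n=34: reaches L-position 32 → W
L entries with 0 ≤ n ≤ 34: n = 0, 4, 8, 14, 18, 22, 25, 27, 32; that makes 9.

9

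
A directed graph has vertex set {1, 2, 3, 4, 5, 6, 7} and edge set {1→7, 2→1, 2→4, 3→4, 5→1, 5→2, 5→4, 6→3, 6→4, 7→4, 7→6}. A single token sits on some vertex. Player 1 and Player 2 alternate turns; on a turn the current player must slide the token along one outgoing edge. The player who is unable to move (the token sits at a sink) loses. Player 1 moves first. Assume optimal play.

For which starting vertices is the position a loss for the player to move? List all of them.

Label each position W (a win for the player to move) or L (a loss). A position with no legal move is L; any other position is W exactly when some move reaches an L, and L when every move reaches a W.
Every edge goes from a vertex to one that appears earlier in the order 4, 3, 6, 7, 1, 2, 5, so processing vertices in that order labels each vertex after all of its successors.
4: no outgoing edge → L
3: →4(L), so W
6: →4(L), so W
7: →4(L), so W
1: →7(W) only, which is W, so L
2: →1(L), so W
5: →1(L), so W
The losing starting vertices are exactly the entries labelled L in this table (2 of them).

1, 4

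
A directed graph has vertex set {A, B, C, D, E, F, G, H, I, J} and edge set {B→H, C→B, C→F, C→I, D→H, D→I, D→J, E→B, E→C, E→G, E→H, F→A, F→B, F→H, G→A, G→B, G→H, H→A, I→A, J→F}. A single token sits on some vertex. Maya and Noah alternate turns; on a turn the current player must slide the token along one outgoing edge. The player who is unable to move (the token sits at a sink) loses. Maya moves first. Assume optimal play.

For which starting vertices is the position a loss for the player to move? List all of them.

Compute win/loss labels from the base case upward. A position with no move is L. Any other position is W if it can reach an L in one move, else L.
Every edge goes from a vertex to one that appears earlier in the order A, H, B, G, F, J, I, D, C, E, so processing vertices in that order labels each vertex after all of its successors.
A: no outgoing edge → L
H: reaches L-position A → W
B: only reaches H(W), which is W → L
G: reaches L-position B → W
F: reaches L-position B → W
J: only reaches F(W), which is W → L
I: reaches L-position A → W
D: reaches L-position J → W
C: reaches L-position B → W
E: reaches L-position B → W
Reading off the rows marked L gives the requested list; there are 3 such vertices.

A, B, J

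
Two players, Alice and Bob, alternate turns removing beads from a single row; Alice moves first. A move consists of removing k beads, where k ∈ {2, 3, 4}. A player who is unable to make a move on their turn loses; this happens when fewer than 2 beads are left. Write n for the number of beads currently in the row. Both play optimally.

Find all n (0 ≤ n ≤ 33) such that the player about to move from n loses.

Compute win/loss labels from the base case upward. A position with no move is L. Any other position is W if it can reach an L in one move, else L.
n=0: no move → L
n=1: no move → L
n=2: reaches L-position 0 → W
n=3: reaches L-position 1 → W
n=4: reaches L-position 1 → W
n=5: reaches L-position 1 → W
n=6: only reaches 4(W), 3(W), 2(W), all W → L
n=7: only reaches 5(W), 4(W), 3(W), all W → L
n=8: reaches L-position 6 → W
n=9: reaches L-position 7 → W
n=10: reaches L-position 7 → W
n=11: reaches L-position 7 → W
n=12: only reaches 10(W), 9(W), 8(W), all W → L
n=13: only reaches 11(W), 10(W), 9(W), all W → L
n=14: reaches L-position 12 → W
n=15: reaches L-position 13 → W
n=16: reaches L-position 13 → W
n=17: reaches L-position 13 → W
n=18: only reaches 16(W), 15(W), 14(W), all W → L
n=19: only reaches 17(W), 16(W), 15(W), all W → L
n=20: reaches L-position 18 → W
n=21: reaches L-position 19 → W
n=22: reaches L-position 19 → W
n=23: reaches L-position 19 → W
n=24: only reaches 22(W), 21(W), 20(W), all W → L
n=25: only reaches 23(W), 22(W), 21(W), all W → L
n=26: reaches L-position 24 → W
n=27: reaches L-position 25 → W
n=28: reaches L-position 25 → W
n=29: reaches L-position 25 → W
n=30: only reaches 28(W), 27(W), 26(W), all W → L
n=31: only reaches 29(W), 28(W), 27(W), all W → L
n=32: reaches L-position 30 → W
n=33: reaches L-position 31 → W
Reading off the rows marked L gives the requested list; there are 12 such values of n.

0, 1, 6, 7, 12, 13, 18, 19, 24, 25, 30, 31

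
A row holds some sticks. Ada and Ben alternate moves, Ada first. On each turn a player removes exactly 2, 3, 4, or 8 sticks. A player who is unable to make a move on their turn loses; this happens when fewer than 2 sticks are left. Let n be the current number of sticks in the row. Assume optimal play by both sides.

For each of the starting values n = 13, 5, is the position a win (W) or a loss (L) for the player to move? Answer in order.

13: L, 5: W

Classify positions by backward induction: terminal positions (no move available) are L. From any other position, the mover wins iff some move reaches an L.
n=0: no move → L
n=1: no move → L
n=2: reaches L-position 0 → W
n=3: reaches L-position 1 → W
n=4: reaches L-position 1 → W
n=5: reaches L-position 1 → W
n=6: only reaches 4(W), 3(W), 2(W), all W → L
n=7: only reaches 5(W), 4(W), 3(W), all W → L
n=8: reaches L-position 6 → W
n=9: reaches L-position 7 → W
n=10: reaches L-position 7 → W
n=11: reaches L-position 7 → W
n=12: only reaches 10(W), 9(W), 8(W), 4(W), all W → L
n=13: only reaches 11(W), 10(W), 9(W), 5(W), all W → L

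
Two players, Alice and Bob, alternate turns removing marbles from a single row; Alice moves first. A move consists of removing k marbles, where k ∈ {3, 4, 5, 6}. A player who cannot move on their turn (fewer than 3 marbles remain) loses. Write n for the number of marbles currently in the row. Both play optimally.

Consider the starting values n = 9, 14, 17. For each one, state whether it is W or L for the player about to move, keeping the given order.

9: L, 14: W, 17: W

Positions with no move are L. A position that does have a move is losing for the player to move precisely when every available move leads to a winning position for the opponent. Fill in the labels:
n=0: no move → L
n=1: no move → L
n=2: no move → L
n=3: can move to 0, which is L ⇒ W
n=4: can move to 1, which is L ⇒ W
n=5: can move to 2, which is L ⇒ W
n=6: can move to 2, which is L ⇒ W
n=7: can move to 2, which is L ⇒ W
n=8: can move to 2, which is L ⇒ W
n=9: moves to 6(W), 5(W), 4(W), 3(W); every one is W ⇒ L
n=10: moves to 7(W), 6(W), 5(W), 4(W); every one is W ⇒ L
n=11: moves to 8(W), 7(W), 6(W), 5(W); every one is W ⇒ L
n=12: can move to 9, which is L ⇒ W
n=13: can move to 10, which is L ⇒ W
n=14: can move to 11, which is L ⇒ W
n=15: can move to 11, which is L ⇒ W
n=16: can move to 11, which is L ⇒ W
n=17: can move to 11, which is L ⇒ W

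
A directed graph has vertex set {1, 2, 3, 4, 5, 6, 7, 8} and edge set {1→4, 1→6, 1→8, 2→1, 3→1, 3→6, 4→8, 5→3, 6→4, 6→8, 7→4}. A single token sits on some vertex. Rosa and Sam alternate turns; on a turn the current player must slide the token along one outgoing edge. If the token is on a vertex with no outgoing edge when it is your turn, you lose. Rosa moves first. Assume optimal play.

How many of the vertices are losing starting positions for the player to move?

Label each position W (a win for the player to move) or L (a loss). A position with no legal move is L; any other position is W exactly when some move reaches an L, and L when every move reaches a W.
Every edge goes from a vertex to one that appears earlier in the order 8, 4, 6, 1, 3, 7, 5, 2, so processing vertices in that order labels each vertex after all of its successors.
8: no outgoing edge → L
4: can move to 8, which is L ⇒ W
6: can move to 8, which is L ⇒ W
1: can move to 8, which is L ⇒ W
3: moves to 1(W), 6(W); every one is W ⇒ L
7: the only move is to 4(W), a W ⇒ L
5: can move to 3, which is L ⇒ W
2: the only move is to 1(W), a W ⇒ L
The L vertices are 2, 3, 7, 8; that is 4 in all.

4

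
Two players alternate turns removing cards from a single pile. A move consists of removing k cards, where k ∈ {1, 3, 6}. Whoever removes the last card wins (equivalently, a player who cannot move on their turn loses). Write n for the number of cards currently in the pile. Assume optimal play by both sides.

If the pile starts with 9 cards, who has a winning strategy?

Positions with no move are L. A position that does have a move is losing for the player to move precisely when every available move leads to a winning position for the opponent. Fill in the labels:
n=0: no move → L
n=1: reaches L-position 0 → W
n=2: only reaches 1(W), which is W → L
n=3: reaches L-position 2 → W
n=4: only reaches 3(W), 1(W), all W → L
n=5: reaches L-position 4 → W
n=6: reaches L-position 0 → W
n=7: reaches L-position 4 → W
n=8: reaches L-position 2 → W
n=9: only reaches 8(W), 6(W), 3(W), all W → L
The starting position 9 is L: whatever the player to move does, the opponent receives a W position.

The second player wins.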